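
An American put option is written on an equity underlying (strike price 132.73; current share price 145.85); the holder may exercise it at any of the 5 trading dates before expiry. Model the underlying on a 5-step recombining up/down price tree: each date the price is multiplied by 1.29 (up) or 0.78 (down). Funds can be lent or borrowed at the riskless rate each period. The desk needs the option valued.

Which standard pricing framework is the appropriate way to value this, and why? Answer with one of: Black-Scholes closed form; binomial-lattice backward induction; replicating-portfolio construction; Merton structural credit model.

framework: binomial-lattice backward induction

Key observation: the exercise right at every one of the 5 steps is what matters: each node needs max(132.73 − S, continuation), which only the stepwise tree valuation starting from spot 145.85 delivers.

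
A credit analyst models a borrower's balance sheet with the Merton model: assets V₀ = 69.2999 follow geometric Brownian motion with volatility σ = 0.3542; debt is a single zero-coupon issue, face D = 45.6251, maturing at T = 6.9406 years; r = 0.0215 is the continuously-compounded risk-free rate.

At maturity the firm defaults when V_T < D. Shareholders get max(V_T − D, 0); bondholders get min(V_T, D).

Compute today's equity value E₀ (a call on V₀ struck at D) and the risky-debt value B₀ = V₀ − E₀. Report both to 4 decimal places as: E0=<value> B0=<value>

E0=37.6487 B0=31.6512

Apply the equity-as-call identities (strike 45.6251, horizon 6.9406 years):
d₁ = [ln(V₀/D) + (r + σ²/2)T] / (σ√T)
   = [ln(69.2999/45.6251) + (0.0215 + 0.5·0.3542²)·6.9406] / (0.3542·√6.9406)
   = [0.417985 + 0.584599] / 0.933141 = 1.074419
d₂ = d₁ − σ√T = 1.074419 − 0.933141 = 0.141279
N(d₁) = 0.858683,  N(d₂) = 0.556175,  e^(−rT) = 0.861377
E₀ = V₀·N(d₁) − D·e^(−rT)·N(d₂)
   = 69.2999·0.858683 − 45.6251·0.861377·0.556175 = 37.648704
B₀ = V₀ − E₀ = 69.2999 − 37.648704 = 31.651196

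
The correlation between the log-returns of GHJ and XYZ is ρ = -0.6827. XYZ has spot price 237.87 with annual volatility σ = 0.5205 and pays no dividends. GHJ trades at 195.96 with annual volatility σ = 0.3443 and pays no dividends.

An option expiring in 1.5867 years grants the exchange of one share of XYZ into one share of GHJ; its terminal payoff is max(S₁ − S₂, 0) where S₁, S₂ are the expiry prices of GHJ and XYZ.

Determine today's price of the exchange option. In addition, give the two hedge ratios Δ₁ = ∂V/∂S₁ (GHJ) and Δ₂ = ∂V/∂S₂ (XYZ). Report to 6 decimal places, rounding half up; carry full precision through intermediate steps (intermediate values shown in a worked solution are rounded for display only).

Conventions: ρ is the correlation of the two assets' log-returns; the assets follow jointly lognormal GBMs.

σ_eff = √(σ₁² + σ₂² − 2ρσ₁σ₂) = √(0.3443² + 0.5205² − 2·-0.6827·0.3443·0.5205) = 0.796338
d₁ = (ln(S₁/S₂) + (q₂ − q₁ + σ_eff²/2)T) / (σ_eff√T) = (ln(195.96/237.87) + (0.0 − 0.0 + 0.317077)·1.5867) / 1.003101 = 0.308336
d₂ = d₁ − σ_eff√T = 0.308336 − 1.003101 = -0.694765
N(d₁) = 0.621087,  N(d₂) = 0.243601
V = S₁·e^{−q₁T}·N(d₁) − S₂·e^{−q₂T}·N(d₂) = 121.708131 − 57.945435 = 63.762696
Key observation: r never enters — measured in units of XYZ, the claim is a call on S₁/S₂ struck at 1, so only the dividend yields and σ_eff matter.
Δ₁ = e^{−q₁T}·N(d₁) = 0.621087;  Δ₂ = −e^{−q₂T}·N(d₂) = -0.243601

exchange price = 63.762696
Δ1 = 0.621087
Δ2 = -0.243601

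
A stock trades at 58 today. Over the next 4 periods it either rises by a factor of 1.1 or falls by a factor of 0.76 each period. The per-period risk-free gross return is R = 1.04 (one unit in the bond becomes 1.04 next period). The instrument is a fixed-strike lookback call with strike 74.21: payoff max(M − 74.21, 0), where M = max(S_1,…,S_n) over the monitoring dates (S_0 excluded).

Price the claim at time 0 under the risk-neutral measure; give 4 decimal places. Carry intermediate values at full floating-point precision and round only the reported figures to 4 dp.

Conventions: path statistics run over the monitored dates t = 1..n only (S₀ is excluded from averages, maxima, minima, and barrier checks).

price = 4.4618

No-arbitrage gives p* = (R−d)/(u−d) = 0.8235: enumerate every path, weight its payoff by its p*-probability, and discount by R^4.
Enumerate all 2^4 = 16 price paths (U = up ×1.1, D = down ×0.76); each path with k up-moves has probability p*^k·(1−p*)^(4−k).
DDDD: M=44.0800, payoff=0.0000, prob=0.000970
UDDD: M=63.8000, payoff=0.0000, prob=0.004526
DUDD: M=48.4880, payoff=0.0000, prob=0.004526
UUDD: M=70.1800, payoff=0.0000, prob=0.021120
DDUD: M=44.0800, payoff=0.0000, prob=0.004526
UDUD: M=63.8000, payoff=0.0000, prob=0.021120
DUUD: M=53.3368, payoff=0.0000, prob=0.021120
UUUD: M=77.1980, payoff=2.9880, prob=0.098562
DDDU: M=44.0800, payoff=0.0000, prob=0.004526
UDDU: M=63.8000, payoff=0.0000, prob=0.021120
DUDU: M=48.4880, payoff=0.0000, prob=0.021120
UUDU: M=70.1800, payoff=0.0000, prob=0.098562
DDUU: M=44.0800, payoff=0.0000, prob=0.021120
UDUU: M=63.8000, payoff=0.0000, prob=0.098562
DUUU: M=58.6705, payoff=0.0000, prob=0.098562
UUUU: M=84.9178, payoff=10.7078, prob=0.459956
Price = Σ prob·payoff / R^4 = 5.219622 / 1.169859 = 4.4618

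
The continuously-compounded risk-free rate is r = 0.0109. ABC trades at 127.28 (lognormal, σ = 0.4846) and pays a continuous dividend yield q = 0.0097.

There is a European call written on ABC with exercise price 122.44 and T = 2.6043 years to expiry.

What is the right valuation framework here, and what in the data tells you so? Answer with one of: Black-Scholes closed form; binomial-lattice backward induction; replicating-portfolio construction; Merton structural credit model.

Key observation: the instrument is a plain European call (strike 122.44) on a lognormal asset; the exact continuous-time formula applies directly.

framework: Black-Scholes closed form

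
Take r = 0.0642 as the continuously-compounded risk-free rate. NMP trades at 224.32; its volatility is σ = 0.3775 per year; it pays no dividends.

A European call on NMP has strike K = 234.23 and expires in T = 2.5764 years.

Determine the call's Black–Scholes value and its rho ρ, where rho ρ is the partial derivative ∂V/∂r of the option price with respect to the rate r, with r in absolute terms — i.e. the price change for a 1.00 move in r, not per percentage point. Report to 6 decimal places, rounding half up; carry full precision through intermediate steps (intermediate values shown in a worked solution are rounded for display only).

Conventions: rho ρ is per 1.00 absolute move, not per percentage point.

σ√T = 0.3775·√2.5764 = 0.605932
d₁ = (ln(S/K) + (r+σ²/2)T) / (σ√T) = (ln(224.32/234.23) + (0.0642+0.3775²/2)·2.5764) / 0.605932 = (-0.043230 + 0.348981) / 0.605932 = 0.504597
d₂ = d₁ − σ√T = 0.504597 − 0.605932 = -0.101334
e^{−rT} = 0.847550
N(d₁) = 0.693079,  N(d₂) = 0.459643
Call price V = S·N(d₁) − K·e^{−rT}·N(d₂) = 155.471520 − 91.249048 = 64.222472
ρ = K·T·e^{−rT}·N(d₂) = 235.094047

price = 64.222472
ρ = 235.094047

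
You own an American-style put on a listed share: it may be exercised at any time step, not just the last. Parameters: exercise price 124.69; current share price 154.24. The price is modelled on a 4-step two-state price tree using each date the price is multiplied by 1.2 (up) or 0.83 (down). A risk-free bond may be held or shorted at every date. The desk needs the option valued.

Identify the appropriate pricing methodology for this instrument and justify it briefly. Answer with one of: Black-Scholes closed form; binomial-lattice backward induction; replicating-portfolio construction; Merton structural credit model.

Key observation: the put (strike 124.69 on spot 154.24) is American-style on a 4-step discrete price model, so the early-exercise decision at every node requires stepwise backward valuation — a closed form cannot price the exercise right.

framework: binomial-lattice backward induction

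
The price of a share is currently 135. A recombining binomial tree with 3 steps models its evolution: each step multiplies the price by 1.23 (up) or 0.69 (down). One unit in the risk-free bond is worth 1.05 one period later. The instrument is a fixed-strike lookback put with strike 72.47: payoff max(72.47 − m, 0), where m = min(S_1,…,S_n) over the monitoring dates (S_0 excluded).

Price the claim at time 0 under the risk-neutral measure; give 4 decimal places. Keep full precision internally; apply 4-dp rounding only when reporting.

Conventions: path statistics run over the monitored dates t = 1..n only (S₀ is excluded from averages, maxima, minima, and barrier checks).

Under the martingale measure an up-move has probability p* = 0.6667; value the claim as the probability-weighted average of per-path payoffs, discounted 3 periods at R = 1.05.
Enumerate all 2^3 = 8 price paths (U = up ×1.23, D = down ×0.69); each path with k up-moves has probability p*^k·(1−p*)^(3−k).
DDD: m=44.3487, payoff=28.1213, prob=0.037037
UDD: m=79.0564, payoff=0.0000, prob=0.074074
DUD: m=79.0564, payoff=0.0000, prob=0.074074
UUD: m=140.9266, payoff=0.0000, prob=0.148148
DDU: m=64.2735, payoff=8.1965, prob=0.074074
UDU: m=114.5745, payoff=0.0000, prob=0.148148
DUU: m=93.1500, payoff=0.0000, prob=0.148148
UUU: m=166.0500, payoff=0.0000, prob=0.296296
Price = Σ prob·payoff / R^3 = 1.648677 / 1.157625 = 1.4242

price = 1.4242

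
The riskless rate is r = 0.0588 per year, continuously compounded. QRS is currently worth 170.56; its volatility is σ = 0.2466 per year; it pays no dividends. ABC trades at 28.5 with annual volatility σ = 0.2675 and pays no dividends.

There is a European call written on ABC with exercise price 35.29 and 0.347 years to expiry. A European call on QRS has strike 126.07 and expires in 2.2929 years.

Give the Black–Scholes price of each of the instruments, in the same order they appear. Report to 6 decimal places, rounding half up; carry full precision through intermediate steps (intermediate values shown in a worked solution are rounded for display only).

[ABC call K=35.29]
σ√T = 0.2675·√0.347 = 0.157575
d₁ = (ln(S/K) + (r+σ²/2)T) / (σ√T) = (ln(28.5/35.29) + (0.0588+0.2675²/2)·0.347) / 0.157575 = (-0.213696 + 0.032819) / 0.157575 = -1.147875
d₂ = d₁ − σ√T = -1.147875 − 0.157575 = -1.305451
e^{−rT} = 0.979803
N(d₁) = 0.125510,  N(d₂) = 0.095870
price = S·N(d₁) − K·e^{−rT}·N(d₂) = 3.577036 − 3.314912 = 0.262125
[QRS call K=126.07]
σ√T = 0.2466·√2.2929 = 0.373410
d₁ = (ln(S/K) + (r+σ²/2)T) / (σ√T) = (ln(170.56/126.07) + (0.0588+0.2466²/2)·2.2929) / 0.373410 = (0.302250 + 0.204540) / 0.373410 = 1.357195
d₂ = d₁ − σ√T = 1.357195 − 0.373410 = 0.983785
e^{−rT} = 0.873871
N(d₁) = 0.912640,  N(d₂) = 0.837389
price = S·N(d₁) − K·e^{−rT}·N(d₂) = 155.659938 − 92.254284 = 63.405654

price(ABC call K=35.29) = 0.262125
price(QRS call K=126.07) = 63.405654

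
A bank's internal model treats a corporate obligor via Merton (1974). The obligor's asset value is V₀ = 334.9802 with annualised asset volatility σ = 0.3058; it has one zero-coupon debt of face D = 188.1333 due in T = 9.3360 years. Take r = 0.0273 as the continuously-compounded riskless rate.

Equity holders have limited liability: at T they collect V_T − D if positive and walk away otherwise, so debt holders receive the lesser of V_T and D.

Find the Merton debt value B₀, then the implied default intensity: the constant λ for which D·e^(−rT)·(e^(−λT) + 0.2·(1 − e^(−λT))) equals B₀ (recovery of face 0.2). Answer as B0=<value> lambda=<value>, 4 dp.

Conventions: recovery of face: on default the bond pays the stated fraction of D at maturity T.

Equity is a call on the firm's assets struck at D = 188.1333:
d₁ = [ln(V₀/D) + (r + σ²/2)T] / (σ√T)
   = [ln(334.9802/188.1333) + (0.0273 + 0.5·0.3058²)·9.3360] / (0.3058·√9.3360)
   = [0.576921 + 0.691394] / 0.934368 = 1.357404
d₂ = d₁ − σ√T = 1.357404 − 0.934368 = 0.423037
N(d₁) = 0.912674,  N(d₂) = 0.663866,  e^(−rT) = 0.775015
E₀ = V₀·N(d₁) − D·e^(−rT)·N(d₂)
   = 334.9802·0.912674 − 188.1333·0.775015·0.663866 = 208.931897
B₀ = V₀ − E₀ = 334.9802 − 208.931897 = 126.048303
e^(−λT) = (B₀·e^(rT)/D − 0.2)/(1 − 0.2) = (126.0483·1.290297/188.1333 − 0.2)/0.8 = 0.83061548
λ = −ln(0.83061548)/9.3360 = 0.019879

B0=126.0483 lambda=0.0199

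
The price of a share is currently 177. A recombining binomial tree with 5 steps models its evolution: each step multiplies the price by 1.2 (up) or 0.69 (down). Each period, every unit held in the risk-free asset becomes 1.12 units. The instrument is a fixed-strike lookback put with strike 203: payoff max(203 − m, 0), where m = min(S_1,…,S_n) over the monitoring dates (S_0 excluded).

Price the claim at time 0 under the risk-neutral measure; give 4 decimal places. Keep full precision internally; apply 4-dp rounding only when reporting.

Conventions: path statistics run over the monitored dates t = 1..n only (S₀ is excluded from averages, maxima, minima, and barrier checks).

With p* = (R−d)/(u−d) = 0.8431, sum probability × payoff across the paths and divide by R^5.
Enumerate all 2^5 = 32 price paths (U = up ×1.2, D = down ×0.69); each path with k up-moves has probability p*^k·(1−p*)^(5−k).
DDDDD: m=27.6834, payoff=175.3166, prob=0.000095
UDDDD: m=48.1450, payoff=154.8550, prob=0.000510
DUDDD: m=48.1450, payoff=154.8550, prob=0.000510
UUDDD: m=83.7304, payoff=119.2696, prob=0.002744
DDUDD: m=48.1450, payoff=154.8550, prob=0.000510
UDUDD: m=83.7304, payoff=119.2696, prob=0.002744
DUUDD: m=83.7304, payoff=119.2696, prob=0.002744
UUUDD: m=145.6180, payoff=57.3820, prob=0.014748
DDDUD: m=48.1450, payoff=154.8550, prob=0.000510
UDDUD: m=83.7304, payoff=119.2696, prob=0.002744
DUDUD: m=83.7304, payoff=119.2696, prob=0.002744
UUDUD: m=145.6180, payoff=57.3820, prob=0.014748
DDUUD: m=83.7304, payoff=119.2696, prob=0.002744
UDUUD: m=145.6180, payoff=57.3820, prob=0.014748
DUUUD: m=122.1300, payoff=80.8700, prob=0.014748
UUUUD: m=212.4000, payoff=0.0000, prob=0.079271
DDDDU: m=40.1208, payoff=162.8792, prob=0.000510
UDDDU: m=69.7753, payoff=133.2247, prob=0.002744
DUDDU: m=69.7753, payoff=133.2247, prob=0.002744
UUDDU: m=121.3484, payoff=81.6516, prob=0.014748
DDUDU: m=69.7753, payoff=133.2247, prob=0.002744
UDUDU: m=121.3484, payoff=81.6516, prob=0.014748
DUUDU: m=121.3484, payoff=81.6516, prob=0.014748
UUUDU: m=211.0406, payoff=0.0000, prob=0.079271
DDDUU: m=58.1461, payoff=144.8539, prob=0.002744
UDDUU: m=101.1236, payoff=101.8764, prob=0.014748
DUDUU: m=101.1236, payoff=101.8764, prob=0.014748
UUDUU: m=175.8672, payoff=27.1328, prob=0.079271
DDUUU: m=84.2697, payoff=118.7303, prob=0.014748
UDUUU: m=146.5560, payoff=56.4440, prob=0.079271
DUUUU: m=122.1300, payoff=80.8700, prob=0.079271
UUUUU: m=212.4000, payoff=0.0000, prob=0.426080
Price = Σ prob·payoff / R^5 = 29.009523 / 1.762342 = 16.4608

price = 16.4608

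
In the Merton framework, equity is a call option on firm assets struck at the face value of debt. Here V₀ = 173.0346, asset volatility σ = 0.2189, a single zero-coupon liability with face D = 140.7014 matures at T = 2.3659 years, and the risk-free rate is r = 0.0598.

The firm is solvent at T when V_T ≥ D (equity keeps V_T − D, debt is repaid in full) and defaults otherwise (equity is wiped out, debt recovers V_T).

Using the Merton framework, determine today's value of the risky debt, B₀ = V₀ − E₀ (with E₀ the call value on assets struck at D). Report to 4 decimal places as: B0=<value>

B0=118.3566

Work the structural quantities from V₀ = 173.0346 against face 140.7014:
d₁ = [ln(V₀/D) + (r + σ²/2)T] / (σ√T)
   = [ln(173.0346/140.7014) + (0.0598 + 0.5·0.2189²)·2.3659] / (0.2189·√2.3659)
   = [0.206852 + 0.198164] / 0.336701 = 1.202897
d₂ = d₁ − σ√T = 1.202897 − 0.336701 = 0.866196
N(d₁) = 0.885492,  N(d₂) = 0.806809,  e^(−rT) = 0.868072
E₀ = V₀·N(d₁) − D·e^(−rT)·N(d₂)
   = 173.0346·0.885492 − 140.7014·0.868072·0.806809 = 54.677988
B₀ = V₀ − E₀ = 173.0346 − 54.677988 = 118.356612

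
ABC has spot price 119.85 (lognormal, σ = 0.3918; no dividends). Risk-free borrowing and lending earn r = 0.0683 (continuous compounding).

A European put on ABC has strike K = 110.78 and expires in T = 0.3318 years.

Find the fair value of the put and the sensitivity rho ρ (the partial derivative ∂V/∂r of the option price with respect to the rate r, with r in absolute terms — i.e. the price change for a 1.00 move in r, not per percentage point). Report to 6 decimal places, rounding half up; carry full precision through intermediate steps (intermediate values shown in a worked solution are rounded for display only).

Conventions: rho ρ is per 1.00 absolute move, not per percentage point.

σ√T = 0.3918·√0.3318 = 0.225685
d₁ = (ln(S/K) + (r+σ²/2)T) / (σ√T) = (ln(119.85/110.78) + (0.0683+0.3918²/2)·0.3318) / 0.225685 = (0.078695 + 0.048129) / 0.225685 = 0.561949
d₂ = d₁ − σ√T = 0.561949 − 0.225685 = 0.336264
e^{−rT} = 0.977593
N(−d₁) = 0.287075,  N(−d₂) = 0.368336
Put price V = K·e^{−rT}·N(−d₂) − S·N(−d₁) = 39.889934 − 34.405974 = 5.483960
ρ = −K·T·e^{−rT}·N(−d₂) = -13.235480

price = 5.483960
ρ = -13.235480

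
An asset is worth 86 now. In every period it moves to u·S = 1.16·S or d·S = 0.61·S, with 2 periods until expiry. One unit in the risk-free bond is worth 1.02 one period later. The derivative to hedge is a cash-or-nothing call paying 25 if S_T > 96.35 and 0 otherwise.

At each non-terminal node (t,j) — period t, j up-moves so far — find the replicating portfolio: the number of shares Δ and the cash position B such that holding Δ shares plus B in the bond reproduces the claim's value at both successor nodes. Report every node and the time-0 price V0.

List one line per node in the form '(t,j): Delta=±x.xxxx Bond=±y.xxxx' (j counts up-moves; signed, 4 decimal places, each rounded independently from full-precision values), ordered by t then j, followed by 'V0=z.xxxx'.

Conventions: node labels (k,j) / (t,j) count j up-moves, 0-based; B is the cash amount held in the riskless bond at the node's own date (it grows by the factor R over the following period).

The replicating-portfolio and risk-neutral prices coincide; use p* = (1.02−0.61)/(1.16−0.61) = 0.7455 for the latter.
At maturity the claim pays: V(2,0)=0.0000, V(2,1)=0.0000, V(2,2)=25.0000
(1,0): S=52.4600. Δ = (V_up−V_dn)/(S_up−S_dn) = (0.0000−0.0000)/(60.8536−32.0006) = 0.0000. V = [p*·0.0000 + (1−p*)·0.0000]/1.02 = 0.0000. B = V − Δ·S = 0.0000.
(1,1): S=99.7600. Δ = (V_up−V_dn)/(S_up−S_dn) = (25.0000−0.0000)/(115.7216−60.8536) = 0.4556. V = [p*·25.0000 + (1−p*)·0.0000]/1.02 = 18.2709. B = V − Δ·S = -27.1836.
(0,0): S=86.0000. Δ = (V_up−V_dn)/(S_up−S_dn) = (18.2709−0.0000)/(99.7600−52.4600) = 0.3863. V = [p*·18.2709 + (1−p*)·0.0000]/1.02 = 13.3531. B = V − Δ·S = -19.8668.
Sanity check at the root: Δ(0,0)·S0 + B(0,0) reproduces V0 = 13.3531.

(0,0): Delta=0.3863 Bond=-19.8668
(1,0): Delta=0.0000 Bond=0.0000
(1,1): Delta=0.4556 Bond=-27.1836
V0=13.3531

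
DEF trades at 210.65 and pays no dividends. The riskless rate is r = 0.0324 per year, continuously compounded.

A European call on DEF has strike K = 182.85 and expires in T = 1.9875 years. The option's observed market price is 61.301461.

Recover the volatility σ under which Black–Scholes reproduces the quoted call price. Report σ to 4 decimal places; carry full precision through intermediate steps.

At σ = 0.3642 the Black–Scholes value reproduces the quote:
σ√T = 0.3642·√1.9875 = 0.513445
d₁ = (ln(S/K) + (r+σ²/2)T) / (σ√T) = (ln(210.65/182.85) + (0.0324+0.3642²/2)·1.9875) / 0.513445 = (0.141532 + 0.196208) / 0.513445 = 0.657792
d₂ = d₁ − σ√T = 0.657792 − 0.513445 = 0.144347
e^{−rT} = 0.937635
N(d₁) = 0.744664,  N(d₂) = 0.557387
V = S·N(d₁) − K·e^{−rT}·N(d₂) = 156.863465 − 95.562004 = 61.301461 (equal to the quote); since ∂V/∂σ > 0 for all σ, the implied volatility is unique

sigma = 0.3642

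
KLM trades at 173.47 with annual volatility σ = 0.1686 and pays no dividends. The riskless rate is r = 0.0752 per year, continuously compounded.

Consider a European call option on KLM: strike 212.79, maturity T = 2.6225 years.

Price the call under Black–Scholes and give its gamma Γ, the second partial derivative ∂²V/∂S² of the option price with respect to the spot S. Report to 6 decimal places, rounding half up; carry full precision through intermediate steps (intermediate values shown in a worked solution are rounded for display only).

price = 18.292877
Γ = 0.008372

σ√T = 0.1686·√2.6225 = 0.273033
d₁ = (ln(S/K) + (r+σ²/2)T) / (σ√T) = (ln(173.47/212.79) + (0.0752+0.1686²/2)·2.6225) / 0.273033 = (-0.204301 + 0.234486) / 0.273033 = 0.110552
d₂ = d₁ − σ√T = 0.110552 − 0.273033 = -0.162481
e^{−rT} = 0.821017
N(d₁) = 0.544014,  N(d₂) = 0.435464
Call price V = S·N(d₁) − K·e^{−rT}·N(d₂) = 94.370166 − 76.077288 = 18.292877
φ(d₁) = (1/√(2π))·e^{−d₁²/2} = 0.396512
Γ = φ(d₁) / (S·σ·√T) = 0.008372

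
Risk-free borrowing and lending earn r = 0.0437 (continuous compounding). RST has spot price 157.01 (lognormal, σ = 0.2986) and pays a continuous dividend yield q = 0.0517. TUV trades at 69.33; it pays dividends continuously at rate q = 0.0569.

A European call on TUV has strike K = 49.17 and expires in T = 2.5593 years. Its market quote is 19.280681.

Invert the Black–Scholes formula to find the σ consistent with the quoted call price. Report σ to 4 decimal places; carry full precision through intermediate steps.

At σ = 0.2811 the Black–Scholes value reproduces the quote:
σ√T = 0.2811·√2.5593 = 0.449699
d₁ = (ln(S/K) + (r−q+σ²/2)T) / (σ√T) = (ln(69.33/49.17) + (0.0437−0.0569+0.2811²/2)·2.5593) / 0.449699 = (0.343594 + 0.067332) / 0.449699 = 0.913780
d₂ = d₁ − σ√T = 0.913780 − 0.449699 = 0.464082
e^{−rT} = 0.894186
e^{−qT} = 0.864483
N(d₁) = 0.819584,  N(d₂) = 0.678705
V = S·e^{−qT}·N(d₁) − K·e^{−rT}·N(d₂) = 49.121410 − 29.840729 = 19.280681 (equal to the quote); since ∂V/∂σ > 0 for all σ, the implied volatility is unique

sigma = 0.2811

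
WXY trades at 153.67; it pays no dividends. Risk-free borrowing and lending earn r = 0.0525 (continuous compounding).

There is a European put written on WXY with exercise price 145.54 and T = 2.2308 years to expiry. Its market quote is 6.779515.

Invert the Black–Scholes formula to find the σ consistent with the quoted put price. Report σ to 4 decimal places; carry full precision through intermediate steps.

At σ = 0.1916 the Black–Scholes value reproduces the quote:
σ√T = 0.1916·√2.2308 = 0.286171
d₁ = (ln(S/K) + (r+σ²/2)T) / (σ√T) = (ln(153.67/145.54) + (0.0525+0.1916²/2)·2.2308) / 0.286171 = (0.054356 + 0.158064) / 0.286171 = 0.742285
d₂ = d₁ − σ√T = 0.742285 − 0.286171 = 0.456114
e^{−rT} = 0.889481
N(−d₁) = 0.228957,  N(−d₂) = 0.324154
V = K·e^{−rT}·N(−d₂) − S·N(−d₁) = 41.963405 − 35.183890 = 6.779515 (the quoted price), and the Black–Scholes price is strictly increasing in σ, so σ is unique

sigma = 0.1916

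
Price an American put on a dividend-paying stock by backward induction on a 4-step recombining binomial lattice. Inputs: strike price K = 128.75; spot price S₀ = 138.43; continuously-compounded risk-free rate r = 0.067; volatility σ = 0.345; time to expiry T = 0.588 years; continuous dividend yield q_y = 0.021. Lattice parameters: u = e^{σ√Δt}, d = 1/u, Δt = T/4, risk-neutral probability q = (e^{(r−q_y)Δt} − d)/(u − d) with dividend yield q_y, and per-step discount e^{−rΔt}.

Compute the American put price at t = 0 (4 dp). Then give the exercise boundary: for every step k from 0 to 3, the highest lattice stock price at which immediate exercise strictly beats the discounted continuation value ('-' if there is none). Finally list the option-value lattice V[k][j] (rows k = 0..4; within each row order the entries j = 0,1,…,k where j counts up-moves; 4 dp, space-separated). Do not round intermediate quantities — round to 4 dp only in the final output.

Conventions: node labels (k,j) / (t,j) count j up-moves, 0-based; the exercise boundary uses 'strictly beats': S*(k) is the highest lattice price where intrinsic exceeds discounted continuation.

params: Δt=0.14700 u=1.14142 d=0.87610 q=0.49255 e^(-rΔt)=0.99020
t_4 payoffs: 47.1960 22.4979 0.0000 0.0000 0.0000
t_3: node(3,0) S=93.0875 payoff=35.6625 vs cont=34.6876 → 35.6625 [stop]  node(3,1) S=121.2785 payoff=7.4715 vs cont=11.3046 → 11.3046 [wait]  node(3,2) S=158.0071 payoff=0.0000 vs cont=0.0000 → 0.0000 [wait]  node(3,3) S=205.8587 payoff=0.0000 vs cont=0.0000 → 0.0000 [wait]  ⇒ S*(3)=93.0875
t_2: node(2,0) S=106.2521 payoff=22.4979 vs cont=23.4331 → 23.4331 [wait]  node(2,1) S=138.4300 payoff=0.0000 vs cont=5.6803 → 5.6803 [wait]  node(2,2) S=180.3528 payoff=0.0000 vs cont=0.0000 → 0.0000 [wait]  ⇒ S*(2)=-
t_1: node(1,0) S=121.2785 payoff=7.4715 vs cont=14.5449 → 14.5449 [wait]  node(1,1) S=158.0071 payoff=0.0000 vs cont=2.8542 → 2.8542 [wait]  ⇒ S*(1)=-
t_0: node(0,0) S=138.4300 payoff=0.0000 vs cont=8.7005 → 8.7005 [wait]  ⇒ S*(0)=-

price = 8.7005
boundary = - - - 93.0875
tree:
8.7005
14.5449 2.8542
23.4331 5.6803 0.0000
35.6625 11.3046 0.0000 0.0000
47.1960 22.4979 0.0000 0.0000 0.0000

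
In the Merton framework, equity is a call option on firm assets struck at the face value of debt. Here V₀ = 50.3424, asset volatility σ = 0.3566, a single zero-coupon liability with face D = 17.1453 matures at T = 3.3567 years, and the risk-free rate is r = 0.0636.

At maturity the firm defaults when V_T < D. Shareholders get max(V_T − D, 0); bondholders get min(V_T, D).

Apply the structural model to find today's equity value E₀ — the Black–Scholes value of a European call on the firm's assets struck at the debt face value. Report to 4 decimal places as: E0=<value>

E0=36.6431

Equity is a call on the firm's assets struck at D = 17.1453:
d₁ = [ln(V₀/D) + (r + σ²/2)T] / (σ√T)
   = [ln(50.3424/17.1453) + (0.0636 + 0.5·0.3566²)·3.3567] / (0.3566·√3.3567)
   = [1.077124 + 0.426911] / 0.653338 = 2.302079
d₂ = d₁ − σ√T = 2.302079 − 0.653338 = 1.648742
N(d₁) = 0.989335,  N(d₂) = 0.950400,  e^(−rT) = 0.807763
E₀ = V₀·N(d₁) − D·e^(−rT)·N(d₂)
   = 50.3424·0.989335 − 17.1453·0.807763·0.950400 = 36.643067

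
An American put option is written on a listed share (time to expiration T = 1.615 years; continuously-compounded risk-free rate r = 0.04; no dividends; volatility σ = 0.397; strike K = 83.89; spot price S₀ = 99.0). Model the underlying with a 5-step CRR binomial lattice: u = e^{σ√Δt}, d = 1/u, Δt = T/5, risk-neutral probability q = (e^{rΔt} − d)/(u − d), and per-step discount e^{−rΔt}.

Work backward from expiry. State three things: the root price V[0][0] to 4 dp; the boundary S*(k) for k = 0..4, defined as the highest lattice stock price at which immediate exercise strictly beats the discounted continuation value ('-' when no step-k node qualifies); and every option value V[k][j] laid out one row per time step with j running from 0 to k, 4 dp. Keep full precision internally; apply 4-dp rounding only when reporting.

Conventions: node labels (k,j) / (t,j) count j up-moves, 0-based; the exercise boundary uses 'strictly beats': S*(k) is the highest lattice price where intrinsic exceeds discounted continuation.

price = 9.7644
boundary = - - - 50.3117 63.0460
tree:
9.7644
15.2465 3.9106
23.1044 6.8903 0.6903
33.5783 12.0428 1.3255 0.0000
43.7405 20.8440 2.5450 0.0000 0.0000
51.8501 33.5783 4.8865 0.0000 0.0000 0.0000

params: Δt=0.32300 u=1.25311 d=0.79802 q=0.47241 e^(-rΔt)=0.98716
t_5 payoffs: 51.8501 33.5783 4.8865 0.0000 0.0000 0.0000
t_4: node(4,0) S=40.1495 payoff=43.7405 vs cont=42.6636 → 43.7405 [stop]  node(4,1) S=63.0460 payoff=20.8440 vs cont=19.7671 → 20.8440 [stop]  node(4,2) S=99.0000 payoff=0.0000 vs cont=2.5450 → 2.5450 [wait]  node(4,3) S=155.4578 payoff=0.0000 vs cont=0.0000 → 0.0000 [wait]  node(4,4) S=244.1125 payoff=0.0000 vs cont=0.0000 → 0.0000 [wait]  ⇒ S*(4)=63.0460
t_3: node(3,0) S=50.3117 payoff=33.5783 vs cont=32.5014 → 33.5783 [stop]  node(3,1) S=79.0035 payoff=4.8865 vs cont=12.0428 → 12.0428 [wait]  node(3,2) S=124.0578 payoff=0.0000 vs cont=1.3255 → 1.3255 [wait]  node(3,3) S=194.8056 payoff=0.0000 vs cont=0.0000 → 0.0000 [wait]  ⇒ S*(3)=50.3117
t_2: node(2,0) S=63.0460 payoff=20.8440 vs cont=23.1044 → 23.1044 [wait]  node(2,1) S=99.0000 payoff=0.0000 vs cont=6.8903 → 6.8903 [wait]  node(2,2) S=155.4578 payoff=0.0000 vs cont=0.6903 → 0.6903 [wait]  ⇒ S*(2)=-
t_1: node(1,0) S=79.0035 payoff=4.8865 vs cont=15.2465 → 15.2465 [wait]  node(1,1) S=124.0578 payoff=0.0000 vs cont=3.9106 → 3.9106 [wait]  ⇒ S*(1)=-
t_0: node(0,0) S=99.0000 payoff=0.0000 vs cont=9.7644 → 9.7644 [wait]  ⇒ S*(0)=-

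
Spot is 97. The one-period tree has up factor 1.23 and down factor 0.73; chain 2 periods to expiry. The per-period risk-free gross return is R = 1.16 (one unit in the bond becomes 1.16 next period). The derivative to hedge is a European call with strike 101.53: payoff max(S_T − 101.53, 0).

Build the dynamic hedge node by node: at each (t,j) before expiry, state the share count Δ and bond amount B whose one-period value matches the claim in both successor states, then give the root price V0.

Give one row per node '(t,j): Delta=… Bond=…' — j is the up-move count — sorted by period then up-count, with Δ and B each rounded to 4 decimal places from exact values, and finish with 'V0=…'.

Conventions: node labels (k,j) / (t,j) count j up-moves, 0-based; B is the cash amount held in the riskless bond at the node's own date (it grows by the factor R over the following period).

(0,0): Delta=0.6913 Bond=-42.1967
(1,0): Delta=0.0000 Bond=0.0000
(1,1): Delta=0.7580 Bond=-56.9165
V0=24.8556

Arbitrage-free pricing uses the up-move probability p* = (R−d)/(u−d) = 0.8600, discounting each step at R = 1.16.
Payoffs at expiry: V(2,0)=0.0000, V(2,1)=0.0000, V(2,2)=45.2213
Node (1,0) S=70.8100: V=(p*·0.0000+(1−p*)·0.0000)/1.16=0.0000; Δ=(0.0000−0.0000)/(87.0963−51.6913)=0.0000; B=V−Δ·S=0.0000
Node (1,1) S=119.3100: V=(p*·45.2213+(1−p*)·0.0000)/1.16=33.5261; Δ=(45.2213−0.0000)/(146.7513−87.0963)=0.7580; B=V−Δ·S=-56.9165
Node (0,0) S=97.0000: V=(p*·33.5261+(1−p*)·0.0000)/1.16=24.8556; Δ=(33.5261−0.0000)/(119.3100−70.8100)=0.6913; B=V−Δ·S=-42.1967
Sanity check at the root: Δ(0,0)·S0 + B(0,0) reproduces V0 = 24.8556.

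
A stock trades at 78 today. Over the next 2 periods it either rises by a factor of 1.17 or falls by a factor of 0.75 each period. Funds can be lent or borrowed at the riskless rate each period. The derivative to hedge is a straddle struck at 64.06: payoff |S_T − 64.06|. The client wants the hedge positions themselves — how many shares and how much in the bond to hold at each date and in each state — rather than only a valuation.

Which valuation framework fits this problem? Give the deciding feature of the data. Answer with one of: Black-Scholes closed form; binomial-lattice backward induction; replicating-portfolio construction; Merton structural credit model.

Key observation: what is demanded is not a single number but the (Δ, B) position at each node of the 1.17/0.75 tree starting at 78; constructing those positions is the replicating-portfolio method.

framework: replicating-portfolio construction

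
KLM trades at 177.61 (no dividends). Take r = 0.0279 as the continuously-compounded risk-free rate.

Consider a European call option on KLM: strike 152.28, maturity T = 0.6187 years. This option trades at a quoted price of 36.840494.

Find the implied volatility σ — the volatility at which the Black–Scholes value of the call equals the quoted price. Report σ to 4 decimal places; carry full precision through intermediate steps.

sigma = 0.3884

At σ = 0.3884 the Black–Scholes value reproduces the quote:
σ√T = 0.3884·√0.6187 = 0.305506
d₁ = (ln(S/K) + (r+σ²/2)T) / (σ√T) = (ln(177.61/152.28) + (0.0279+0.3884²/2)·0.6187) / 0.305506 = (0.153869 + 0.063929) / 0.305506 = 0.712909
d₂ = d₁ − σ√T = 0.712909 − 0.305506 = 0.407403
e^{−rT} = 0.982886
N(d₁) = 0.762049,  N(d₂) = 0.658144
V = S·N(d₁) − K·e^{−rT}·N(d₂) = 135.347525 − 98.507031 = 36.840494 (the observed quote) — the price is monotone increasing in volatility, hence this σ is the only solution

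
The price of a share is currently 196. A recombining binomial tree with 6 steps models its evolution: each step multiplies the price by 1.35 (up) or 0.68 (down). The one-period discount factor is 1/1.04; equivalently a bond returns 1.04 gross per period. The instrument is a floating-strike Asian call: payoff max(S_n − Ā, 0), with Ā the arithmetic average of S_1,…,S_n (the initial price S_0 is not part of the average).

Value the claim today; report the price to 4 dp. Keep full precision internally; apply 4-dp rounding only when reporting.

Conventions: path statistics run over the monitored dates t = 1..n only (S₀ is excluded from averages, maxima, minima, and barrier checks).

No-arbitrage gives p* = (R−d)/(u−d) = 0.5373: enumerate every path, weight its payoff by its p*-probability, and discount by R^6.
Enumerate all 2^6 = 64 price paths (U = up ×1.35, D = down ×0.68); each path with k up-moves has probability p*^k·(1−p*)^(6−k).
DDDDDD: Ā=62.5536, payoff=0.0000, prob=0.009811
UDDDDD: Ā=124.1873, payoff=0.0000, prob=0.011394
DUDDDD: Ā=102.3007, payoff=0.0000, prob=0.011394
UUDDDD: Ā=203.0969, payoff=0.0000, prob=0.013231
DDUDDD: Ā=87.4177, payoff=0.0000, prob=0.011394
UDUDDD: Ā=173.5499, payoff=0.0000, prob=0.013231
DUUDDD: Ā=151.6632, payoff=0.0000, prob=0.013231
UUUDDD: Ā=301.0961, payoff=0.0000, prob=0.015365
DDDUDD: Ā=77.2973, payoff=0.0000, prob=0.011394
UDDUDD: Ā=153.4579, payoff=0.0000, prob=0.013231
DUDUDD: Ā=131.5713, payoff=0.0000, prob=0.013231
UUDUDD: Ā=261.2077, payoff=0.0000, prob=0.015365
DDUUDD: Ā=116.6883, payoff=0.0000, prob=0.013231
UDUUDD: Ā=231.6607, payoff=0.0000, prob=0.015365
DUUUDD: Ā=209.7740, payoff=0.0000, prob=0.015365
UUUUDD: Ā=416.4631, payoff=0.0000, prob=0.017844
DDDDUD: Ā=70.4155, payoff=0.0000, prob=0.011394
UDDDUD: Ā=139.7954, payoff=0.0000, prob=0.013231
DUDDUD: Ā=117.9087, payoff=0.0000, prob=0.013231
UUDDUD: Ā=234.0835, payoff=0.0000, prob=0.015365
DDUDUD: Ā=103.0258, payoff=0.0000, prob=0.013231
UDUDUD: Ā=204.5365, payoff=0.0000, prob=0.015365
DUUDUD: Ā=182.6499, payoff=0.0000, prob=0.015365
UUUDUD: Ā=362.6137, payoff=0.0000, prob=0.017844
DDDUUD: Ā=92.9054, payoff=0.0000, prob=0.013231
UDDUUD: Ā=184.4446, payoff=0.0000, prob=0.015365
DUDUUD: Ā=162.5579, payoff=0.0000, prob=0.015365
UUDUUD: Ā=322.7252, payoff=0.0000, prob=0.017844
DDUUUD: Ā=147.6750, payoff=3.9547, prob=0.015365
UDUUUD: Ā=293.1782, payoff=7.8512, prob=0.017844
DUUUUD: Ā=271.2916, payoff=29.7379, prob=0.017844
UUUUUD: Ā=538.5935, payoff=59.0384, prob=0.020722
DDDDDU: Ā=65.7358, payoff=0.0000, prob=0.011394
UDDDDU: Ā=130.5049, payoff=0.0000, prob=0.013231
DUDDDU: Ā=108.6182, payoff=0.0000, prob=0.013231
UUDDDU: Ā=215.6391, payoff=0.0000, prob=0.015365
DDUDDU: Ā=93.7353, payoff=0.0000, prob=0.013231
UDUDDU: Ā=186.0921, payoff=0.0000, prob=0.015365
DUUDDU: Ā=164.2054, payoff=0.0000, prob=0.015365
UUUDDU: Ā=325.9961, payoff=0.0000, prob=0.017844
DDDUDU: Ā=83.6149, payoff=0.0000, prob=0.013231
UDDUDU: Ā=166.0001, payoff=0.0000, prob=0.015365
DUDUDU: Ā=144.1135, payoff=7.5162, prob=0.015365
UUDUDU: Ā=286.1076, payoff=14.9218, prob=0.017844
DDUUDU: Ā=129.2305, payoff=22.3991, prob=0.015365
UDUUDU: Ā=256.5606, payoff=44.4688, prob=0.017844
DUUUDU: Ā=234.6740, payoff=66.3555, prob=0.017844
UUUUDU: Ā=465.8968, payoff=131.7351, prob=0.020722
DDDDUU: Ā=76.7330, payoff=0.0000, prob=0.013231
UDDDUU: Ā=152.3376, payoff=0.0000, prob=0.015365
DUDDUU: Ā=130.4509, payoff=21.1787, prob=0.015365
UUDDUU: Ā=258.9835, payoff=42.0460, prob=0.017844
DDUDUU: Ā=115.5680, payoff=36.0616, prob=0.015365
UDUDUU: Ā=229.4365, payoff=71.5930, prob=0.017844
DUUDUU: Ā=207.5498, payoff=93.4796, prob=0.017844
UUUDUU: Ā=412.0474, payoff=185.5845, prob=0.020722
DDDUUU: Ā=105.4476, payoff=46.1820, prob=0.015365
UDDUUU: Ā=209.3445, payoff=91.6849, prob=0.017844
DUDUUU: Ā=187.4579, payoff=113.5716, prob=0.017844
UUDUUU: Ā=372.1590, payoff=225.4730, prob=0.020722
DDUUUU: Ā=172.5749, payoff=128.4545, prob=0.017844
UDUUUU: Ā=342.6120, payoff=255.0200, prob=0.020722
DUUUUU: Ā=320.7253, payoff=276.9067, prob=0.020722
UUUUUU: Ā=636.7341, payoff=549.7412, prob=0.024064
Price = Σ prob·payoff / R^6 = 51.396755 / 1.265319 = 40.6196

price = 40.6196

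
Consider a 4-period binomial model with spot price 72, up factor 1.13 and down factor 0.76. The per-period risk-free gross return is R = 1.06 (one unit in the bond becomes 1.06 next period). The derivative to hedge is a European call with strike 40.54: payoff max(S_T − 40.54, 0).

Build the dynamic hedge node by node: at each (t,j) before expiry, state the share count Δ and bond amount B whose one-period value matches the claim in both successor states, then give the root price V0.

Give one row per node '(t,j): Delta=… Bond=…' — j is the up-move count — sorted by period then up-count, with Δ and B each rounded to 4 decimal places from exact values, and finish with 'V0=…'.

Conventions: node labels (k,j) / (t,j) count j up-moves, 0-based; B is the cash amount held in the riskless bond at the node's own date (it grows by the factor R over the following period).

Arbitrage-free pricing uses the up-move probability p* = (R−d)/(u−d) = 0.8108, discounting each step at R = 1.06.
Payoffs at expiry: V(4,0)=0.0000, V(4,1)=0.0000, V(4,2)=12.5627, V(4,3)=38.4153, V(4,4)=76.8541
Node (3,0) S=31.6063: V=(p*·0.0000+(1−p*)·0.0000)/1.06=0.0000; Δ=(0.0000−0.0000)/(35.7151−24.0208)=0.0000; B=V−Δ·S=0.0000
Node (3,1) S=46.9935: V=(p*·12.5627+(1−p*)·0.0000)/1.06=9.6094; Δ=(12.5627−0.0000)/(53.1027−35.7151)=0.7225; B=V−Δ·S=-24.3438
Node (3,2) S=69.8720: V=(p*·38.4153+(1−p*)·12.5627)/1.06=31.6267; Δ=(38.4153−12.5627)/(78.9553−53.1027)=1.0000; B=V−Δ·S=-38.2453
Node (3,3) S=103.8886: V=(p*·76.8541+(1−p*)·38.4153)/1.06=65.6433; Δ=(76.8541−38.4153)/(117.3941−78.9553)=1.0000; B=V−Δ·S=-38.2453
Node (2,0) S=41.5872: V=(p*·9.6094+(1−p*)·0.0000)/1.06=7.3504; Δ=(9.6094−0.0000)/(46.9935−31.6063)=0.6245; B=V−Δ·S=-18.6210
Node (2,1) S=61.8336: V=(p*·31.6267+(1−p*)·9.6094)/1.06=25.9068; Δ=(31.6267−9.6094)/(69.8720−46.9935)=0.9624; B=V−Δ·S=-33.5993
Node (2,2) S=91.9368: V=(p*·65.6433+(1−p*)·31.6267)/1.06=55.8563; Δ=(65.6433−31.6267)/(103.8886−69.8720)=1.0000; B=V−Δ·S=-36.0805
Node (1,0) S=54.7200: V=(p*·25.9068+(1−p*)·7.3504)/1.06=21.1285; Δ=(25.9068−7.3504)/(61.8336−41.5872)=0.9165; B=V−Δ·S=-29.0241
Node (1,1) S=81.3600: V=(p*·55.8563+(1−p*)·25.9068)/1.06=47.3493; Δ=(55.8563−25.9068)/(91.9368−61.8336)=0.9949; B=V−Δ·S=-33.5953
Node (0,0) S=72.0000: V=(p*·47.3493+(1−p*)·21.1285)/1.06=39.9892; Δ=(47.3493−21.1285)/(81.3600−54.7200)=0.9843; B=V−Δ·S=-30.8778
Verification: the root portfolio costs Δ(0,0)·S0 + B(0,0) = 39.9892, matching V0.

(0,0): Delta=0.9843 Bond=-30.8778
(1,0): Delta=0.9165 Bond=-29.0241
(1,1): Delta=0.9949 Bond=-33.5953
(2,0): Delta=0.6245 Bond=-18.6210
(2,1): Delta=0.9624 Bond=-33.5993
(2,2): Delta=1.0000 Bond=-36.0805
(3,0): Delta=0.0000 Bond=0.0000
(3,1): Delta=0.7225 Bond=-24.3438
(3,2): Delta=1.0000 Bond=-38.2453
(3,3): Delta=1.0000 Bond=-38.2453
V0=39.9892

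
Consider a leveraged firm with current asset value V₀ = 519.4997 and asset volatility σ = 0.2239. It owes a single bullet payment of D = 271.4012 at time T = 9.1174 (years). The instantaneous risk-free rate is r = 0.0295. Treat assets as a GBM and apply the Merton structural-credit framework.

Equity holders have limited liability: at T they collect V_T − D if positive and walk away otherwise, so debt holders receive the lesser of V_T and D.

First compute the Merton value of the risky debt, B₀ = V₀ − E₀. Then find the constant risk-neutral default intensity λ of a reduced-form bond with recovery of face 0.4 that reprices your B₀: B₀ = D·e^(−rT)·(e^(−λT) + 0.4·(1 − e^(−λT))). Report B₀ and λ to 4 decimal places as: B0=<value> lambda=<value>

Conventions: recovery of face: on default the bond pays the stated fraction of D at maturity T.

B0=198.8306 lambda=0.0078

Equity is a call on the firm's assets struck at D = 271.4012:
d₁ = [ln(V₀/D) + (r + σ²/2)T] / (σ√T)
   = [ln(519.4997/271.4012) + (0.0295 + 0.5·0.2239²)·9.1174] / (0.2239·√9.1174)
   = [0.649268 + 0.497496] / 0.676067 = 1.696230
d₂ = d₁ − σ√T = 1.696230 − 0.676067 = 1.020163
N(d₁) = 0.955079,  N(d₂) = 0.846174,  e^(−rT) = 0.764171
E₀ = V₀·N(d₁) − D·e^(−rT)·N(d₂)
   = 519.4997·0.955079 − 271.4012·0.764171·0.846174 = 320.669115
B₀ = V₀ − E₀ = 519.4997 − 320.669115 = 198.830585
e^(−λT) = (B₀·e^(rT)/D − 0.4)/(1 − 0.4) = (198.8306·1.308607/271.4012 − 0.4)/0.6 = 0.93115934
λ = −ln(0.93115934)/9.1174 = 0.007823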